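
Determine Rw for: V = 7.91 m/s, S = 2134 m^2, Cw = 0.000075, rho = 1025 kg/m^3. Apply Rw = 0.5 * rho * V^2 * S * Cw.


Formula: Rw = 0.5 * rho * V^2 * S * Cw
Step 1 — V^2 = 7.91^2 = 62.5681
Step 2 — 0.5 * rho * V^2 = 0.5 * 1025 * 62.5681 = 32066.15125
Step 3 — Rw = 32066.15125 * 2134 * 0.000075 ≈ 5132.2 N (5 s.f.)

5132.2 N


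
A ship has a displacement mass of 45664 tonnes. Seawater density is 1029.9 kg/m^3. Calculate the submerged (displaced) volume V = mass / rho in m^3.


Formula: V = mass / rho
Step 1 — convert tonnes to kg: 45664 t * 1000 = 45664000 kg
Step 2 — V = 45664000 / 1029.9 ≈ 44338 m^3 (5 s.f.)

44338 m^3


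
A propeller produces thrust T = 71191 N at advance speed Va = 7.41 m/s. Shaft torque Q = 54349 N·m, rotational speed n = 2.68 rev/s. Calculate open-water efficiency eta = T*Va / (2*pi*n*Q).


Formula: eta = T * Va / (2 * pi * n * Q)
Step 1 — numerator = T * Va = 71191 * 7.41 = 527525.31
Step 2 — 2 * pi * n = 2 * pi * 2.68 = 16.838937
Step 3 — denominator = 16.838937 * 54349 = 915179.39
Step 4 — eta = 527525.31 / 915179.39 ≈ 0.57642 (5 s.f.)

0.57642


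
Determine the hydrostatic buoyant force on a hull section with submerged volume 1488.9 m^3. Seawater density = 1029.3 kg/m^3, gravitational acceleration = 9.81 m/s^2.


Formula: Fb = rho * g * V
Substituting: Fb = 1029.3 * 9.81 * 1488.9
Intermediate: 1029.3 * 9.81 = 10097.433
Result: Fb = 10097.433 * 1488.9 ≈ 15034000 N (5 s.f.)

15034000 N


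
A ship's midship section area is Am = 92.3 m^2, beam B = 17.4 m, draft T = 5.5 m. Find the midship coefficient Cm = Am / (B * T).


Formula: Cm = Am / (B * T)
Step 1 — B * T = 17.4 * 5.5 = 95.7 m^2
Step 2 — Cm = 92.3 / 95.7 ≈ 0.96447 (5 s.f.)

0.96447


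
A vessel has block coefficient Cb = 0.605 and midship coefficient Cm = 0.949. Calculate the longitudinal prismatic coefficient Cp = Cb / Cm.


Formula: Cp = Cb / Cm
Substituting: Cp = 0.605 / 0.949
Result: Cp ≈ 0.63751 (5 s.f.)

0.63751


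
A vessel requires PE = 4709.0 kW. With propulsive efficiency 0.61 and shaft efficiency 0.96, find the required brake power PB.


Formula: PB = PE / (eta_D * eta_S)
Step 1 — combined efficiency = eta_D * eta_S = 0.61 * 0.96 = 0.5856
Step 2 — PB = 4709.0 / 0.5856 ≈ 8041.3 kW (5 s.f.)

8041.3 kW


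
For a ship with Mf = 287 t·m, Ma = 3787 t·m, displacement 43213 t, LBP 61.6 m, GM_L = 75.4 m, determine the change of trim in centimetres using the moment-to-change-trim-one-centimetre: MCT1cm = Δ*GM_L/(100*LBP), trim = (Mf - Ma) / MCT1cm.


Formula: net trimming moment = Mf - Ma; MCT1cm = Δ*GM_L/(100*LBP); trim = net moment / MCT1cm
Step 1 — net trimming moment = 287 - 3787 = -3500 t·m
Step 2 — MCT1cm = 43213 * 75.4 / (100 * 61.6) = 528.9383 t·m/cm
Step 3 — trim = -3500 / 528.9383 ≈ -6.6170 cm (5 s.f.)

-6.6170 cm


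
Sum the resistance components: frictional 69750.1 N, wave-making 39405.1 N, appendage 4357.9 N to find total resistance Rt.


Formula: Rt = Rf + Rw + Ra
Substituting: Rt = 69750.1 + 39405.1 + 4357.9
Result: Rt = 113513.1 N

113513.1 N


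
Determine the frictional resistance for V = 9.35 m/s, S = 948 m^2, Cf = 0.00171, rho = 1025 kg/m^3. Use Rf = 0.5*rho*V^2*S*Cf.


Formula: Rf = 0.5 * rho * V^2 * S * Cf
Step 1 — V^2 = 9.35^2 = 87.4225
Step 2 — 0.5 * rho * V^2 = 0.5 * 1025 * 87.4225 = 44804.03125
Step 3 — Rf = 44804.03125 * 948 * 0.00171 ≈ 72631 N (5 s.f.)

72631 N


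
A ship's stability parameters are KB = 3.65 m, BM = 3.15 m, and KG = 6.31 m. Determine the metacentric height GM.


Formula: GM = KB + BM - KG
Step 1 — KM = KB + BM = 3.65 + 3.15 = 6.8 m
Step 2 — GM = KM - KG = 6.8 - 6.31 = 0.49 m

0.49 m


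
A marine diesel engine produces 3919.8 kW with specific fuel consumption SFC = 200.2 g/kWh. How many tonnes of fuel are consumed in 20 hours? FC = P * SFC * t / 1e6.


Formula: FC (tonnes) = P * SFC * t / 1,000,000
Step 1 — P * SFC * t = 3919.8 * 200.2 * 20 = 15694879.2 g
Step 2 — FC (tonnes) = 15694879.2 / 1,000,000 ≈ 15.695 tonnes (5 s.f.)

15.695 tonnes


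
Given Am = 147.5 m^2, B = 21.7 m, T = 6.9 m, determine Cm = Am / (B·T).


Formula: Cm = Am / (B * T)
Step 1 — B * T = 21.7 * 6.9 = 149.73 m^2
Step 2 — Cm = 147.5 / 149.73 ≈ 0.98511 (5 s.f.)

0.98511


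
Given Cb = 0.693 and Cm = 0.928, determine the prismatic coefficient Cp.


Formula: Cp = Cb / Cm
Substituting: Cp = 0.693 / 0.928
Result: Cp ≈ 0.74677 (5 s.f.)

0.74677


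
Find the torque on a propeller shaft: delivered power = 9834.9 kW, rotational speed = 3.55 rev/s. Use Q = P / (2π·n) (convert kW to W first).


Formula: Q = P_W / (2 * pi * n)
Step 1 — P_W = 9834.9 kW * 1000 = 9834900.0 W
Step 2 — 2 * pi * n = 2 * pi * 3.55 = 22.305308
Step 3 — Q = 9834900.0 / 22.305308 ≈ 440920 N·m (5 s.f.)

440920 N·m


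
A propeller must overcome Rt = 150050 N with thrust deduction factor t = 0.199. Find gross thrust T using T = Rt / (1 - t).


Formula: T = Rt / (1 - t)
Step 1 — (1 - t) = 1 - 0.199 = 0.801
Step 2 — T = 150050 / 0.801 ≈ 187330 N (5 s.f.)

187330 N


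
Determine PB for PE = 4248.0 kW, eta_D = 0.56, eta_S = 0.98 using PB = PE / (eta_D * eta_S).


Formula: PB = PE / (eta_D * eta_S)
Step 1 — combined efficiency = eta_D * eta_S = 0.56 * 0.98 = 0.5488
Step 2 — PB = 4248.0 / 0.5488 ≈ 7740.5 kW (5 s.f.)

7740.5 kW


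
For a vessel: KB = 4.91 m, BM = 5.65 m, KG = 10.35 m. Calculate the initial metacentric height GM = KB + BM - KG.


Formula: GM = KB + BM - KG
Step 1 — KM = KB + BM = 4.91 + 5.65 = 10.56 m
Step 2 — GM = KM - KG = 10.56 - 10.35 = 0.21 m

0.21 m


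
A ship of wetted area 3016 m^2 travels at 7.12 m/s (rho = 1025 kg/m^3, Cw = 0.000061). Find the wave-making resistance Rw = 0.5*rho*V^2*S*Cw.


Formula: Rw = 0.5 * rho * V^2 * S * Cw
Step 1 — V^2 = 7.12^2 = 50.6944
Step 2 — 0.5 * rho * V^2 = 0.5 * 1025 * 50.6944 = 25980.88
Step 3 — Rw = 25980.88 * 3016 * 0.000061 ≈ 4779.9 N (5 s.f.)

4779.9 N


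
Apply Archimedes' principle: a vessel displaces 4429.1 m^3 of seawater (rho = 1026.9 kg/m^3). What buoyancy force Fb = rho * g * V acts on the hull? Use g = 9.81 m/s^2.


Formula: Fb = rho * g * V
Substituting: Fb = 1026.9 * 9.81 * 4429.1
Intermediate: 1026.9 * 9.81 = 10073.889
Result: Fb = 10073.889 * 4429.1 ≈ 44618000 N (5 s.f.)

44618000 N


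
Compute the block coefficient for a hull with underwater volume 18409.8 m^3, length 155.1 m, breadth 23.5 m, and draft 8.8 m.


Formula: Cb = V / (L * B * T)
Step 1 — L * B * T = 155.1 * 23.5 * 8.8 = 32074.68 m^3
Step 2 — Cb = 18409.8 / 32074.68 ≈ 0.57397 (5 s.f.)

0.57397


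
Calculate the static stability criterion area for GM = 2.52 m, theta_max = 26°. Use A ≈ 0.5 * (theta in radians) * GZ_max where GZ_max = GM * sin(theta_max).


Formula: GZ_max = GM * sin(theta); Area = 0.5 * theta_rad * GZ_max
Step 1 — GZ_max = 2.52 * sin(26°) = 2.52 * 0.438371 = 1.104695 m
Step 2 — theta_rad = 26 * pi/180 = 0.453786 rad
Step 3 — Area = 0.5 * 0.453786 * 1.104695 ≈ 0.25065 m·rad (5 s.f.)

0.25065 m·rad


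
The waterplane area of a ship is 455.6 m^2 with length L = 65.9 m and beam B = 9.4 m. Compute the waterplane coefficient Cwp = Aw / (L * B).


Formula: Cwp = Aw / (L * B)
Step 1 — L * B = 65.9 * 9.4 = 619.46 m^2
Step 2 — Cwp = 455.6 / 619.46 ≈ 0.73548 (5 s.f.)

0.73548


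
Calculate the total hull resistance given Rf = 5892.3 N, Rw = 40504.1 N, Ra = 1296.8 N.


Formula: Rt = Rf + Rw + Ra
Substituting: Rt = 5892.3 + 40504.1 + 1296.8
Result: Rt = 47693.2 N

47693.2 N


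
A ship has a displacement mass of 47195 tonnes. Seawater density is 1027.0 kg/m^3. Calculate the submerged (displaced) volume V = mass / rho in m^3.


Formula: V = mass / rho
Step 1 — convert tonnes to kg: 47195 t * 1000 = 47195000 kg
Step 2 — V = 47195000 / 1027.0 ≈ 45954 m^3 (5 s.f.)

45954 m^3


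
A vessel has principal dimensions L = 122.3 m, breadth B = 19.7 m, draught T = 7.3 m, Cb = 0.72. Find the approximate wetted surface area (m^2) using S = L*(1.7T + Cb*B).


Formula: S = 1.7*L*T + V/T with V = Cb*L*B*T, i.e. S = L * (1.7*T + Cb*B)
Step 1 — 1.7*T = 1.7 * 7.3 = 12.41 m
Step 2 — Cb*B = 0.72 * 19.7 = 14.184 m
Step 3 — 1.7*T + Cb*B = 12.41 + 14.184 = 26.594 m
Step 4 — S = 122.3 * 26.594 ≈ 3252.4 m^2 (5 s.f.)

3252.4 m^2


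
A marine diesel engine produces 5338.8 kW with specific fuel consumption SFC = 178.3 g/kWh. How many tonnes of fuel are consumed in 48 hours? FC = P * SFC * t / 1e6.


Formula: FC (tonnes) = P * SFC * t / 1,000,000
Step 1 — P * SFC * t = 5338.8 * 178.3 * 48 = 45691585.92 g
Step 2 — FC (tonnes) = 45691585.92 / 1,000,000 ≈ 45.692 tonnes (5 s.f.)

45.692 tonnes


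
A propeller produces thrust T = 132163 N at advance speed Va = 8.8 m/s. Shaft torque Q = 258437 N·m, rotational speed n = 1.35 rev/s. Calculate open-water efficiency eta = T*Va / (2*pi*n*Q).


Formula: eta = T * Va / (2 * pi * n * Q)
Step 1 — numerator = T * Va = 132163 * 8.8 = 1163034.4
Step 2 — 2 * pi * n = 2 * pi * 1.35 = 8.4823
Step 3 — denominator = 8.4823 * 258437 = 2192140.17
Step 4 — eta = 1163034.4 / 2192140.17 ≈ 0.53055 (5 s.f.)

0.53055


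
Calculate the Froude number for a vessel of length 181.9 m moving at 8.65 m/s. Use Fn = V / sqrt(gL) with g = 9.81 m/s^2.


Formula: Fn = V / sqrt(g * L)
Step 1 — g * L = 9.81 * 181.9 = 1784.439
Step 2 — sqrt(g * L) = sqrt(1784.439) = 42.242621
Step 3 — Fn = 8.65 / 42.242621 ≈ 0.20477 (5 s.f.)

0.20477


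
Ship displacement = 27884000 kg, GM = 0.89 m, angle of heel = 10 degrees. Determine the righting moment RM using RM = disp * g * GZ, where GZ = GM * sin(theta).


Formula: GZ = GM * sin(theta); RM = disp * g * GZ
Step 1 — GZ = 0.89 * sin(10°) = 0.89 * 0.173648 = 0.154547 m
Step 2 — RM = 27884000 * 9.81 * 0.154547 ≈ 42275000 N·m (5 s.f.)

42275000 N·m


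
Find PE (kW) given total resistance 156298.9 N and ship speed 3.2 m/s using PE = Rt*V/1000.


Formula: PE = Rt * V / 1000 (kW)
Step 1 — PE (W) = 156298.9 * 3.2 = 500156.48 W
Step 2 — PE (kW) = 500156.48 / 1000 ≈ 500.16 kW (5 s.f.)

500.16 kW


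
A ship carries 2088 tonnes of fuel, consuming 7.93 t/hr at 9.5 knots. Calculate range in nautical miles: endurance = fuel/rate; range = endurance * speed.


Formula: endurance = fuel / rate; range = endurance * speed
Step 1 — endurance = 2088 / 7.93 = 263.3039 hours
Step 2 — range = 263.3039 * 9.5 ≈ 2501.4 nautical miles (5 s.f.)

2501.4 NM


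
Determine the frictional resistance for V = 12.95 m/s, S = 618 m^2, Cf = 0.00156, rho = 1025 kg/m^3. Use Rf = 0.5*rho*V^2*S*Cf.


Formula: Rf = 0.5 * rho * V^2 * S * Cf
Step 1 — V^2 = 12.95^2 = 167.7025
Step 2 — 0.5 * rho * V^2 = 0.5 * 1025 * 167.7025 = 85947.53125
Step 3 — Rf = 85947.53125 * 618 * 0.00156 ≈ 82860 N (5 s.f.)

82860 N


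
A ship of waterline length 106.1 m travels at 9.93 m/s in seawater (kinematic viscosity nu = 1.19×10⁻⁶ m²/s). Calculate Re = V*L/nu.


Formula: Re = V * L / nu
Step 1 — V * L = 9.93 * 106.1 = 1053.573 m^2/s
Step 2 — Re = 1053.573 / 1.19e-6 = 8.85e+08

8.85e+08


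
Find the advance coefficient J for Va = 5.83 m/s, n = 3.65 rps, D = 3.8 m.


Formula: J = Va / (n * D)
Step 1 — n * D = 3.65 * 3.8 = 13.87
Step 2 — J = 5.83 / 13.87 ≈ 0.42033 (5 s.f.)

0.42033


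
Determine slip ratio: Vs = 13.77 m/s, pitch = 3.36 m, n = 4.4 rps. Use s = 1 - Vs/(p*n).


Formula: s = 1 - Vs / (p * n)
Step 1 — p * n = 3.36 * 4.4 = 14.784
Step 2 — Vs / (p*n) = 13.77 / 14.784 = 0.931412 (6 d.p.)
Step 3 — s = 1 - 0.931412 = 0.068588

0.068588


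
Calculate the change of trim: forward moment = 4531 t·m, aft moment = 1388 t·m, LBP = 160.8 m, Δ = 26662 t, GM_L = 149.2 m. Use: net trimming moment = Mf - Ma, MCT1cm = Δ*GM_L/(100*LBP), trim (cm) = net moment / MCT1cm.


Formula: net trimming moment = Mf - Ma; MCT1cm = Δ*GM_L/(100*LBP); trim = net moment / MCT1cm
Step 1 — net trimming moment = 4531 - 1388 = 3143 t·m
Step 2 — MCT1cm = 26662 * 149.2 / (100 * 160.8) = 247.3862 t·m/cm
Step 3 — trim = 3143 / 247.3862 ≈ 12.705 cm (5 s.f.)

12.705 cm


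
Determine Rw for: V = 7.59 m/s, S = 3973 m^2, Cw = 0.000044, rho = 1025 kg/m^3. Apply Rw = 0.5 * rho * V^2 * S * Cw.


Formula: Rw = 0.5 * rho * V^2 * S * Cw
Step 1 — V^2 = 7.59^2 = 57.6081
Step 2 — 0.5 * rho * V^2 = 0.5 * 1025 * 57.6081 = 29524.15125
Step 3 — Rw = 29524.15125 * 3973 * 0.000044 ≈ 5161.2 N (5 s.f.)

5161.2 N


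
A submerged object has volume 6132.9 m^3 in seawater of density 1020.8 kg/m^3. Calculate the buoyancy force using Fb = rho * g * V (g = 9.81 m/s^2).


Formula: Fb = rho * g * V
Substituting: Fb = 1020.8 * 9.81 * 6132.9
Intermediate: 1020.8 * 9.81 = 10014.048
Result: Fb = 10014.048 * 6132.9 ≈ 61415000 N (5 s.f.)

61415000 N


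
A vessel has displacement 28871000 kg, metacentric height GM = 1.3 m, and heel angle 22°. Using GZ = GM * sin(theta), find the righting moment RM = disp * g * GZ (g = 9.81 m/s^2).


Formula: GZ = GM * sin(theta); RM = disp * g * GZ
Step 1 — GZ = 1.3 * sin(22°) = 1.3 * 0.374607 = 0.486989 m
Step 2 — RM = 28871000 * 9.81 * 0.486989 ≈ 137930000 N·m (5 s.f.)

137930000 N·m


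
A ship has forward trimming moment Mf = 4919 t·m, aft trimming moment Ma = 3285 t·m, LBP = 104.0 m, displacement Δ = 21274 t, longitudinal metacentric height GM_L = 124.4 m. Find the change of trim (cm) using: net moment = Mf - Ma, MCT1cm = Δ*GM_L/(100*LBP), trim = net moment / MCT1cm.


Formula: net trimming moment = Mf - Ma; MCT1cm = Δ*GM_L/(100*LBP); trim = net moment / MCT1cm
Step 1 — net trimming moment = 4919 - 3285 = 1634 t·m
Step 2 — MCT1cm = 21274 * 124.4 / (100 * 104.0) = 254.4698 t·m/cm
Step 3 — trim = 1634 / 254.4698 ≈ 6.4212 cm (5 s.f.)

6.4212 cm


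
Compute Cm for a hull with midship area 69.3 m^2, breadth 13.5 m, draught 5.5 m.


Formula: Cm = Am / (B * T)
Step 1 — B * T = 13.5 * 5.5 = 74.25 m^2
Step 2 — Cm = 69.3 / 74.25 ≈ 0.93333 (5 s.f.)

0.93333


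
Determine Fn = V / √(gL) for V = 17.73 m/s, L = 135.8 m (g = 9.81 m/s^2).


Formula: Fn = V / sqrt(g * L)
Step 1 — g * L = 9.81 * 135.8 = 1332.198
Step 2 — sqrt(g * L) = sqrt(1332.198) = 36.499288
Step 3 — Fn = 17.73 / 36.499288 ≈ 0.48576 (5 s.f.)

0.48576


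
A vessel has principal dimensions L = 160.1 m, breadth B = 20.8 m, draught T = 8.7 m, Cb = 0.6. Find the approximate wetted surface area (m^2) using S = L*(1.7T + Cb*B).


Formula: S = 1.7*L*T + V/T with V = Cb*L*B*T, i.e. S = L * (1.7*T + Cb*B)
Step 1 — 1.7*T = 1.7 * 8.7 = 14.79 m
Step 2 — Cb*B = 0.6 * 20.8 = 12.48 m
Step 3 — 1.7*T + Cb*B = 14.79 + 12.48 = 27.27 m
Step 4 — S = 160.1 * 27.27 ≈ 4365.9 m^2 (5 s.f.)

4365.9 m^2


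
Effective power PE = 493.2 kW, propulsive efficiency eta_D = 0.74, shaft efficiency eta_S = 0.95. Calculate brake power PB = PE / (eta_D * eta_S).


Formula: PB = PE / (eta_D * eta_S)
Step 1 — combined efficiency = eta_D * eta_S = 0.74 * 0.95 = 0.703
Step 2 — PB = 493.2 / 0.703 ≈ 701.56 kW (5 s.f.)

701.56 kW


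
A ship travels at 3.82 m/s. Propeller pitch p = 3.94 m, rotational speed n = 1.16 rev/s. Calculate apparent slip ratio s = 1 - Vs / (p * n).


Formula: s = 1 - Vs / (p * n)
Step 1 — p * n = 3.94 * 1.16 = 4.5704
Step 2 — Vs / (p*n) = 3.82 / 4.5704 = 0.835813 (6 d.p.)
Step 3 — s = 1 - 0.835813 = 0.164187

0.164187


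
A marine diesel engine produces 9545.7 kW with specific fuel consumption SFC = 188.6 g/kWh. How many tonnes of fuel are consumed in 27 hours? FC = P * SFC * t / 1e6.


Formula: FC (tonnes) = P * SFC * t / 1,000,000
Step 1 — P * SFC * t = 9545.7 * 188.6 * 27 = 48608613.54 g
Step 2 — FC (tonnes) = 48608613.54 / 1,000,000 ≈ 48.609 tonnes (5 s.f.)

48.609 tonnes


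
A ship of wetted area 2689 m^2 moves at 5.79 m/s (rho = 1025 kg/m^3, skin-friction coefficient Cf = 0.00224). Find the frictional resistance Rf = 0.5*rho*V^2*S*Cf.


Formula: Rf = 0.5 * rho * V^2 * S * Cf
Step 1 — V^2 = 5.79^2 = 33.5241
Step 2 — 0.5 * rho * V^2 = 0.5 * 1025 * 33.5241 = 17181.10125
Step 3 — Rf = 17181.10125 * 2689 * 0.00224 ≈ 103490 N (5 s.f.)

103490 N


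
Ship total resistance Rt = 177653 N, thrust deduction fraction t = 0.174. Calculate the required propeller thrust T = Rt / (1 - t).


Formula: T = Rt / (1 - t)
Step 1 — (1 - t) = 1 - 0.174 = 0.826
Step 2 — T = 177653 / 0.826 ≈ 215080 N (5 s.f.)

215080 N


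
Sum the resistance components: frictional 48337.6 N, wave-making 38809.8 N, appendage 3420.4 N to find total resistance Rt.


Formula: Rt = Rf + Rw + Ra
Substituting: Rt = 48337.6 + 38809.8 + 3420.4
Result: Rt = 90567.8 N

90567.8 N


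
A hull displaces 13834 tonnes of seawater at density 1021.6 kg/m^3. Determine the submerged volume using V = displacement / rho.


Formula: V = mass / rho
Step 1 — convert tonnes to kg: 13834 t * 1000 = 13834000 kg
Step 2 — V = 13834000 / 1021.6 ≈ 13542 m^3 (5 s.f.)

13542 m^3


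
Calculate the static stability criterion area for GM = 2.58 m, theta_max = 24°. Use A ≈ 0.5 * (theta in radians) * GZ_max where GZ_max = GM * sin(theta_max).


Formula: GZ_max = GM * sin(theta); Area = 0.5 * theta_rad * GZ_max
Step 1 — GZ_max = 2.58 * sin(24°) = 2.58 * 0.406737 = 1.049381 m
Step 2 — theta_rad = 24 * pi/180 = 0.418879 rad
Step 3 — Area = 0.5 * 0.418879 * 1.049381 ≈ 0.21978 m·rad (5 s.f.)

0.21978 m·rad


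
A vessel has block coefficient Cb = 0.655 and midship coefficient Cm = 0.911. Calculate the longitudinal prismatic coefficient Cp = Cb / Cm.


Formula: Cp = Cb / Cm
Substituting: Cp = 0.655 / 0.911
Result: Cp ≈ 0.71899 (5 s.f.)

0.71899


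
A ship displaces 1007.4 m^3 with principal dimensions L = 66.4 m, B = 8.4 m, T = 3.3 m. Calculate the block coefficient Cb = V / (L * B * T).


Formula: Cb = V / (L * B * T)
Step 1 — L * B * T = 66.4 * 8.4 * 3.3 = 1840.608 m^3
Step 2 — Cb = 1007.4 / 1840.608 ≈ 0.54732 (5 s.f.)

0.54732


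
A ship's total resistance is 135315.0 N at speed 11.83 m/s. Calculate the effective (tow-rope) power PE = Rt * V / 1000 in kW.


Formula: PE = Rt * V / 1000 (kW)
Step 1 — PE (W) = 135315.0 * 11.83 = 1600776.45 W
Step 2 — PE (kW) = 1600776.45 / 1000 ≈ 1600.8 kW (5 s.f.)

1600.8 kW


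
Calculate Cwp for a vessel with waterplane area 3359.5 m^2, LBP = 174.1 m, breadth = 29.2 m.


Formula: Cwp = Aw / (L * B)
Step 1 — L * B = 174.1 * 29.2 = 5083.72 m^2
Step 2 — Cwp = 3359.5 / 5083.72 ≈ 0.66083 (5 s.f.)

0.66083


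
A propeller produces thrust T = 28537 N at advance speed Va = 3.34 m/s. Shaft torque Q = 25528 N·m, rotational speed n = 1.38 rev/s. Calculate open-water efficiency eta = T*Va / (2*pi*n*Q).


Formula: eta = T * Va / (2 * pi * n * Q)
Step 1 — numerator = T * Va = 28537 * 3.34 = 95313.58
Step 2 — 2 * pi * n = 2 * pi * 1.38 = 8.670796
Step 3 — denominator = 8.670796 * 25528 = 221348.08
Step 4 — eta = 95313.58 / 221348.08 ≈ 0.43060 (5 s.f.)

0.43060


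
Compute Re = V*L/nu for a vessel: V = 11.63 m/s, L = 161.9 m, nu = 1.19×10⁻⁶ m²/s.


Formula: Re = V * L / nu
Step 1 — V * L = 11.63 * 161.9 = 1882.897 m^2/s
Step 2 — Re = 1882.897 / 1.19e-6 = 1.58e+09

1.58e+09


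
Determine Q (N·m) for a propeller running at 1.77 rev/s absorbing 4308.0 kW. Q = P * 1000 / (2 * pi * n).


Formula: Q = P_W / (2 * pi * n)
Step 1 — P_W = 4308.0 kW * 1000 = 4308000.0 W
Step 2 — 2 * pi * n = 2 * pi * 1.77 = 11.121238
Step 3 — Q = 4308000.0 / 11.121238 ≈ 387370 N·m (5 s.f.)

387370 N·m


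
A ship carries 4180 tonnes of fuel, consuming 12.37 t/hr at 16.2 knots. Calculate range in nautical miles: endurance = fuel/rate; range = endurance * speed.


Formula: endurance = fuel / rate; range = endurance * speed
Step 1 — endurance = 4180 / 12.37 = 337.9143 hours
Step 2 — range = 337.9143 * 16.2 ≈ 5474.2 nautical miles (5 s.f.)

5474.2 NM


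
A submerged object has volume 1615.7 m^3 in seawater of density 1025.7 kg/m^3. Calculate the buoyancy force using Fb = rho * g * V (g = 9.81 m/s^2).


Formula: Fb = rho * g * V
Substituting: Fb = 1025.7 * 9.81 * 1615.7
Intermediate: 1025.7 * 9.81 = 10062.117
Result: Fb = 10062.117 * 1615.7 ≈ 16257000 N (5 s.f.)

16257000 N


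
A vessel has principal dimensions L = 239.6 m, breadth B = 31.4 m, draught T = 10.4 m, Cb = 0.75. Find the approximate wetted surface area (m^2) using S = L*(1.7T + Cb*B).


Formula: S = 1.7*L*T + V/T with V = Cb*L*B*T, i.e. S = L * (1.7*T + Cb*B)
Step 1 — 1.7*T = 1.7 * 10.4 = 17.68 m
Step 2 — Cb*B = 0.75 * 31.4 = 23.55 m
Step 3 — 1.7*T + Cb*B = 17.68 + 23.55 = 41.23 m
Step 4 — S = 239.6 * 41.23 ≈ 9878.7 m^2 (5 s.f.)

9878.7 m^2


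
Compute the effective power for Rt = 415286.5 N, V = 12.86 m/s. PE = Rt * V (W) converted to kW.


Formula: PE = Rt * V / 1000 (kW)
Step 1 — PE (W) = 415286.5 * 12.86 = 5340584.39 W
Step 2 — PE (kW) = 5340584.39 / 1000 ≈ 5340.6 kW (5 s.f.)

5340.6 kW


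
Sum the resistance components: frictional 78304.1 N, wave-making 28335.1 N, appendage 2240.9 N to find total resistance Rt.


Formula: Rt = Rf + Rw + Ra
Substituting: Rt = 78304.1 + 28335.1 + 2240.9
Result: Rt = 108880.1 N

108880.1 N


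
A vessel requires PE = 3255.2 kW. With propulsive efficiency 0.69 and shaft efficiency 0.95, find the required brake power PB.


Formula: PB = PE / (eta_D * eta_S)
Step 1 — combined efficiency = eta_D * eta_S = 0.69 * 0.95 = 0.6555
Step 2 — PB = 3255.2 / 0.6555 ≈ 4966.0 kW (5 s.f.)

4966.0 kW


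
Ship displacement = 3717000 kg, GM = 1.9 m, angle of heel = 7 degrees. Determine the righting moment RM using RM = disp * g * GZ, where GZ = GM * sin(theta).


Formula: GZ = GM * sin(theta); RM = disp * g * GZ
Step 1 — GZ = 1.9 * sin(7°) = 1.9 * 0.121869 = 0.231551 m
Step 2 — RM = 3717000 * 9.81 * 0.231551 ≈ 8443200 N·m (5 s.f.)

8443200 N·m


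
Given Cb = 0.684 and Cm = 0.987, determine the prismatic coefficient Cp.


Formula: Cp = Cb / Cm
Substituting: Cp = 0.684 / 0.987
Result: Cp ≈ 0.69301 (5 s.f.)

0.69301


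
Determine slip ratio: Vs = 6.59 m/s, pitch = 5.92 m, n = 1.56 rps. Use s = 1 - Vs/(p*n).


Formula: s = 1 - Vs / (p * n)
Step 1 — p * n = 5.92 * 1.56 = 9.2352
Step 2 — Vs / (p*n) = 6.59 / 9.2352 = 0.713574 (6 d.p.)
Step 3 — s = 1 - 0.713574 = 0.286426

0.286426


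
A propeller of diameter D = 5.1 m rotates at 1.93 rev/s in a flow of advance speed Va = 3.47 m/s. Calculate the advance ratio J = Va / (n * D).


Formula: J = Va / (n * D)
Step 1 — n * D = 1.93 * 5.1 = 9.843
Step 2 — J = 3.47 / 9.843 ≈ 0.35253 (5 s.f.)

0.35253


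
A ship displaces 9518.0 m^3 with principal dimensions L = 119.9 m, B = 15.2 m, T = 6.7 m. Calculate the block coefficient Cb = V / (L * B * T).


Formula: Cb = V / (L * B * T)
Step 1 — L * B * T = 119.9 * 15.2 * 6.7 = 12210.616 m^3
Step 2 — Cb = 9518.0 / 12210.616 ≈ 0.77949 (5 s.f.)

0.77949


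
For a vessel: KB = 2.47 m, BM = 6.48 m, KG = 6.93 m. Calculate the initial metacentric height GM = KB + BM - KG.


Formula: GM = KB + BM - KG
Step 1 — KM = KB + BM = 2.47 + 6.48 = 8.95 m
Step 2 — GM = KM - KG = 8.95 - 6.93 = 2.02 m

2.02 m


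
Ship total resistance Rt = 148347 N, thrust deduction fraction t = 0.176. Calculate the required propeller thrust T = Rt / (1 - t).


Formula: T = Rt / (1 - t)
Step 1 — (1 - t) = 1 - 0.176 = 0.824
Step 2 — T = 148347 / 0.824 ≈ 180030 N (5 s.f.)

180030 N


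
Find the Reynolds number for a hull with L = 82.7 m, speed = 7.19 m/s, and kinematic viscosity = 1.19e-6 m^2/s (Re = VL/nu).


Formula: Re = V * L / nu
Step 1 — V * L = 7.19 * 82.7 = 594.613 m^2/s
Step 2 — Re = 594.613 / 1.19e-6 = 5.00e+08

5.00e+08


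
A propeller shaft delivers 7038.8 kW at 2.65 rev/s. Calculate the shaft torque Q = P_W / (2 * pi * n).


Formula: Q = P_W / (2 * pi * n)
Step 1 — P_W = 7038.8 kW * 1000 = 7038800.0 W
Step 2 — 2 * pi * n = 2 * pi * 2.65 = 16.650441
Step 3 — Q = 7038800.0 / 16.650441 ≈ 422740 N·m (5 s.f.)

422740 N·m


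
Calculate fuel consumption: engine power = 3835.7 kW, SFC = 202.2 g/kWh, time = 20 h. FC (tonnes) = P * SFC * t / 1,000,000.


Formula: FC (tonnes) = P * SFC * t / 1,000,000
Step 1 — P * SFC * t = 3835.7 * 202.2 * 20 = 15511570.8 g
Step 2 — FC (tonnes) = 15511570.8 / 1,000,000 ≈ 15.512 tonnes (5 s.f.)

15.512 tonnes


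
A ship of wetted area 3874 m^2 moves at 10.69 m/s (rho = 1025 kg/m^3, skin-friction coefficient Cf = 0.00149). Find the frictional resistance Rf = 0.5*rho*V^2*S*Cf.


Formula: Rf = 0.5 * rho * V^2 * S * Cf
Step 1 — V^2 = 10.69^2 = 114.2761
Step 2 — 0.5 * rho * V^2 = 0.5 * 1025 * 114.2761 = 58566.50125
Step 3 — Rf = 58566.50125 * 3874 * 0.00149 ≈ 338060 N (5 s.f.)

338060 N


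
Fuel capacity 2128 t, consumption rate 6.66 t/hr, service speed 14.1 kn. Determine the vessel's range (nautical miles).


Formula: endurance = fuel / rate; range = endurance * speed
Step 1 — endurance = 2128 / 6.66 = 319.5195 hours
Step 2 — range = 319.5195 * 14.1 ≈ 4505.2 nautical miles (5 s.f.)

4505.2 NM


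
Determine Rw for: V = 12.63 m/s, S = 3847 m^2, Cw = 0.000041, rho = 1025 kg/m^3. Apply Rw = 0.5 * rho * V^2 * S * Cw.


Formula: Rw = 0.5 * rho * V^2 * S * Cw
Step 1 — V^2 = 12.63^2 = 159.5169
Step 2 — 0.5 * rho * V^2 = 0.5 * 1025 * 159.5169 = 81752.41125
Step 3 — Rw = 81752.41125 * 3847 * 0.000041 ≈ 12895 N (5 s.f.)

12895 N


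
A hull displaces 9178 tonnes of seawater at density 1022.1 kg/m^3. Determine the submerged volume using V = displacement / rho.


Formula: V = mass / rho
Step 1 — convert tonnes to kg: 9178 t * 1000 = 9178000 kg
Step 2 — V = 9178000 / 1022.1 ≈ 8979.6 m^3 (5 s.f.)

8979.6 m^3


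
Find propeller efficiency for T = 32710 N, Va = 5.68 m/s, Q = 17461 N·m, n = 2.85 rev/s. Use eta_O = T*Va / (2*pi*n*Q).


Formula: eta = T * Va / (2 * pi * n * Q)
Step 1 — numerator = T * Va = 32710 * 5.68 = 185792.8
Step 2 — 2 * pi * n = 2 * pi * 2.85 = 17.907078
Step 3 — denominator = 17.907078 * 17461 = 312675.49
Step 4 — eta = 185792.8 / 312675.49 ≈ 0.59420 (5 s.f.)

0.59420


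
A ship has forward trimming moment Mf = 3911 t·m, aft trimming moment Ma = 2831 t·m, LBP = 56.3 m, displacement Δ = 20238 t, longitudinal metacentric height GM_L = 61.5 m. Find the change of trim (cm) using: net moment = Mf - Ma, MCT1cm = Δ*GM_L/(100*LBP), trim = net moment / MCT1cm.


Formula: net trimming moment = Mf - Ma; MCT1cm = Δ*GM_L/(100*LBP); trim = net moment / MCT1cm
Step 1 — net trimming moment = 3911 - 2831 = 1080 t·m
Step 2 — MCT1cm = 20238 * 61.5 / (100 * 56.3) = 221.0723 t·m/cm
Step 3 — trim = 1080 / 221.0723 ≈ 4.8853 cm (5 s.f.)

4.8853 cm


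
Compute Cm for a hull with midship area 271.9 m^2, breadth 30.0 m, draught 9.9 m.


Formula: Cm = Am / (B * T)
Step 1 — B * T = 30.0 * 9.9 = 297.0 m^2
Step 2 — Cm = 271.9 / 297.0 ≈ 0.91549 (5 s.f.)

0.91549


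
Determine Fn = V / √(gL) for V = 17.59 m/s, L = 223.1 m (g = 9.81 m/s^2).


Formula: Fn = V / sqrt(g * L)
Step 1 — g * L = 9.81 * 223.1 = 2188.611
Step 2 — sqrt(g * L) = sqrt(2188.611) = 46.782593
Step 3 — Fn = 17.59 / 46.782593 ≈ 0.37599 (5 s.f.)

0.37599


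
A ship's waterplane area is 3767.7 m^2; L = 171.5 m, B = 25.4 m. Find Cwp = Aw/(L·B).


Formula: Cwp = Aw / (L * B)
Step 1 — L * B = 171.5 * 25.4 = 4356.1 m^2
Step 2 — Cwp = 3767.7 / 4356.1 ≈ 0.86493 (5 s.f.)

0.86493


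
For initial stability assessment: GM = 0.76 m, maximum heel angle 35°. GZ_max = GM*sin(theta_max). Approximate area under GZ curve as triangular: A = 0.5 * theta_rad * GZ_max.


Formula: GZ_max = GM * sin(theta); Area = 0.5 * theta_rad * GZ_max
Step 1 — GZ_max = 0.76 * sin(35°) = 0.76 * 0.573576 = 0.435918 m
Step 2 — theta_rad = 35 * pi/180 = 0.610865 rad
Step 3 — Area = 0.5 * 0.610865 * 0.435918 ≈ 0.13314 m·rad (5 s.f.)

0.13314 m·rad


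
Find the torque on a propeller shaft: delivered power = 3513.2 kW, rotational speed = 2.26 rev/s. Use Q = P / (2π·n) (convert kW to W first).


Formula: Q = P_W / (2 * pi * n)
Step 1 — P_W = 3513.2 kW * 1000 = 3513200.0 W
Step 2 — 2 * pi * n = 2 * pi * 2.26 = 14.199999
Step 3 — Q = 3513200.0 / 14.199999 ≈ 247410 N·m (5 s.f.)

247410 N·m


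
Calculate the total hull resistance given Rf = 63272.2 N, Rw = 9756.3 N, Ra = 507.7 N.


Formula: Rt = Rf + Rw + Ra
Substituting: Rt = 63272.2 + 9756.3 + 507.7
Result: Rt = 73536.2 N

73536.2 N


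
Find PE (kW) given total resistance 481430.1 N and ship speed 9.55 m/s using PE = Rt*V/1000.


Formula: PE = Rt * V / 1000 (kW)
Step 1 — PE (W) = 481430.1 * 9.55 = 4597657.455 W
Step 2 — PE (kW) = 4597657.455 / 1000 ≈ 4597.7 kW (5 s.f.)

4597.7 kW


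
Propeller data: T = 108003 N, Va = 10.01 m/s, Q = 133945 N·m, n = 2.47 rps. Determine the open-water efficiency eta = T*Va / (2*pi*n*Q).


Formula: eta = T * Va / (2 * pi * n * Q)
Step 1 — numerator = T * Va = 108003 * 10.01 = 1081110.03
Step 2 — 2 * pi * n = 2 * pi * 2.47 = 15.519468
Step 3 — denominator = 15.519468 * 133945 = 2078755.14
Step 4 — eta = 1081110.03 / 2078755.14 ≈ 0.52008 (5 s.f.)

0.52008


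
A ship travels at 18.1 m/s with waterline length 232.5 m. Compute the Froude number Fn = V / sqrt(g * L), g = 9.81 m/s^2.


Formula: Fn = V / sqrt(g * L)
Step 1 — g * L = 9.81 * 232.5 = 2280.825
Step 2 — sqrt(g * L) = sqrt(2280.825) = 47.757984
Step 3 — Fn = 18.1 / 47.757984 ≈ 0.37899 (5 s.f.)

0.37899


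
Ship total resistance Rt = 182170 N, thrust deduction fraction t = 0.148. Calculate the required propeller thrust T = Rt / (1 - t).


Formula: T = Rt / (1 - t)
Step 1 — (1 - t) = 1 - 0.148 = 0.852
Step 2 — T = 182170 / 0.852 ≈ 213810 N (5 s.f.)

213810 N


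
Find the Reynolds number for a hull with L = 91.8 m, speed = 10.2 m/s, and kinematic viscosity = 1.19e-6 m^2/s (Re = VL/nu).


Formula: Re = V * L / nu
Step 1 — V * L = 10.2 * 91.8 = 936.36 m^2/s
Step 2 — Re = 936.36 / 1.19e-6 = 7.87e+08

7.87e+08


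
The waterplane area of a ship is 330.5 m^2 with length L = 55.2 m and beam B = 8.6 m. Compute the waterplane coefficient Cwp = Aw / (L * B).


Formula: Cwp = Aw / (L * B)
Step 1 — L * B = 55.2 * 8.6 = 474.72 m^2
Step 2 — Cwp = 330.5 / 474.72 ≈ 0.69620 (5 s.f.)

0.69620


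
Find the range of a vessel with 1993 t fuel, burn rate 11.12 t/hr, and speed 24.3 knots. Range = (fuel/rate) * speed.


Formula: endurance = fuel / rate; range = endurance * speed
Step 1 — endurance = 1993 / 11.12 = 179.2266 hours
Step 2 — range = 179.2266 * 24.3 ≈ 4355.2 nautical miles (5 s.f.)

4355.2 NM


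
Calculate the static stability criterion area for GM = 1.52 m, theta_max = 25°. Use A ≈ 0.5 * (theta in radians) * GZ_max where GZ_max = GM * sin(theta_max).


Formula: GZ_max = GM * sin(theta); Area = 0.5 * theta_rad * GZ_max
Step 1 — GZ_max = 1.52 * sin(25°) = 1.52 * 0.422618 = 0.642379 m
Step 2 — theta_rad = 25 * pi/180 = 0.436332 rad
Step 3 — Area = 0.5 * 0.436332 * 0.642379 ≈ 0.14015 m·rad (5 s.f.)

0.14015 m·rad


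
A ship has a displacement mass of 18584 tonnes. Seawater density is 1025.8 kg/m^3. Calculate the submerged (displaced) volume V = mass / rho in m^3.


Formula: V = mass / rho
Step 1 — convert tonnes to kg: 18584 t * 1000 = 18584000 kg
Step 2 — V = 18584000 / 1025.8 ≈ 18117 m^3 (5 s.f.)

18117 m^3


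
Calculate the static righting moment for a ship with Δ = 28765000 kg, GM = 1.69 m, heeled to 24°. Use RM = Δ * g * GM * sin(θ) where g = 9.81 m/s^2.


Formula: GZ = GM * sin(theta); RM = disp * g * GZ
Step 1 — GZ = 1.69 * sin(24°) = 1.69 * 0.406737 = 0.687386 m
Step 2 — RM = 28765000 * 9.81 * 0.687386 ≈ 193970000 N·m (5 s.f.)

193970000 N·m


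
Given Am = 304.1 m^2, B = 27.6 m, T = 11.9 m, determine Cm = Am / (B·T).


Formula: Cm = Am / (B * T)
Step 1 — B * T = 27.6 * 11.9 = 328.44 m^2
Step 2 — Cm = 304.1 / 328.44 ≈ 0.92589 (5 s.f.)

0.92589


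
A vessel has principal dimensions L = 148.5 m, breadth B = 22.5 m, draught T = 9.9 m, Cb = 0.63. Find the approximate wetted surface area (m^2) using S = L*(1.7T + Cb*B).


Formula: S = 1.7*L*T + V/T with V = Cb*L*B*T, i.e. S = L * (1.7*T + Cb*B)
Step 1 — 1.7*T = 1.7 * 9.9 = 16.83 m
Step 2 — Cb*B = 0.63 * 22.5 = 14.175 m
Step 3 — 1.7*T + Cb*B = 16.83 + 14.175 = 31.005 m
Step 4 — S = 148.5 * 31.005 ≈ 4604.2 m^2 (5 s.f.)

4604.2 m^2


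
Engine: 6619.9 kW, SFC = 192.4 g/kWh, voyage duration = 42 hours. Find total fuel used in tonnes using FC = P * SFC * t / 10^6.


Formula: FC (tonnes) = P * SFC * t / 1,000,000
Step 1 — P * SFC * t = 6619.9 * 192.4 * 42 = 53494087.92 g
Step 2 — FC (tonnes) = 53494087.92 / 1,000,000 ≈ 53.494 tonnes (5 s.f.)

53.494 tonnes


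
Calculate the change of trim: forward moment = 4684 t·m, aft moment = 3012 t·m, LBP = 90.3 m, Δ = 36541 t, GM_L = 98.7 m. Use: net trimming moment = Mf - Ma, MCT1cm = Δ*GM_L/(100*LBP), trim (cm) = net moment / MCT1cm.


Formula: net trimming moment = Mf - Ma; MCT1cm = Δ*GM_L/(100*LBP); trim = net moment / MCT1cm
Step 1 — net trimming moment = 4684 - 3012 = 1672 t·m
Step 2 — MCT1cm = 36541 * 98.7 / (100 * 90.3) = 399.4016 t·m/cm
Step 3 — trim = 1672 / 399.4016 ≈ 4.1863 cm (5 s.f.)

4.1863 cm


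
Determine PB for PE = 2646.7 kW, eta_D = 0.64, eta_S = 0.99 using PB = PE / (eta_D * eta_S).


Formula: PB = PE / (eta_D * eta_S)
Step 1 — combined efficiency = eta_D * eta_S = 0.64 * 0.99 = 0.6336
Step 2 — PB = 2646.7 / 0.6336 ≈ 4177.2 kW (5 s.f.)

4177.2 kW


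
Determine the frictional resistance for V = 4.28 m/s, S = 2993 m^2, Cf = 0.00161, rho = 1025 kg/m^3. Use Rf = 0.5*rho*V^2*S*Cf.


Formula: Rf = 0.5 * rho * V^2 * S * Cf
Step 1 — V^2 = 4.28^2 = 18.3184
Step 2 — 0.5 * rho * V^2 = 0.5 * 1025 * 18.3184 = 9388.18
Step 3 — Rf = 9388.18 * 2993 * 0.00161 ≈ 45239 N (5 s.f.)

45239 N


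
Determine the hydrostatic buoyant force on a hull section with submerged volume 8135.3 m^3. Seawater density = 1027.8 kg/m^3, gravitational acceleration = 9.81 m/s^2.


Formula: Fb = rho * g * V
Substituting: Fb = 1027.8 * 9.81 * 8135.3
Intermediate: 1027.8 * 9.81 = 10082.718
Result: Fb = 10082.718 * 8135.3 ≈ 82026000 N (5 s.f.)

82026000 N


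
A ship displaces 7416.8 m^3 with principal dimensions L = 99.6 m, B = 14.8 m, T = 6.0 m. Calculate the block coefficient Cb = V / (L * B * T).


Formula: Cb = V / (L * B * T)
Step 1 — L * B * T = 99.6 * 14.8 * 6.0 = 8844.48 m^3
Step 2 — Cb = 7416.8 / 8844.48 ≈ 0.83858 (5 s.f.)

0.83858


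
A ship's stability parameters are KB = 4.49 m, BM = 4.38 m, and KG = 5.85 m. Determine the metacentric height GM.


Formula: GM = KB + BM - KG
Step 1 — KM = KB + BM = 4.49 + 4.38 = 8.87 m
Step 2 — GM = KM - KG = 8.87 - 5.85 = 3.02 m

3.02 m


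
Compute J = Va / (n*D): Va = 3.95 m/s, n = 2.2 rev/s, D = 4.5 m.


Formula: J = Va / (n * D)
Step 1 — n * D = 2.2 * 4.5 = 9.9
Step 2 — J = 3.95 / 9.9 ≈ 0.39899 (5 s.f.)

0.39899


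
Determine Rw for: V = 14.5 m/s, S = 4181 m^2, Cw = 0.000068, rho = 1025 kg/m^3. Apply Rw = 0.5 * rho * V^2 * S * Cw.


Formula: Rw = 0.5 * rho * V^2 * S * Cw
Step 1 — V^2 = 14.5^2 = 210.25
Step 2 — 0.5 * rho * V^2 = 0.5 * 1025 * 210.25 = 107753.125
Step 3 — Rw = 107753.125 * 4181 * 0.000068 ≈ 30635 N (5 s.f.)

30635 N


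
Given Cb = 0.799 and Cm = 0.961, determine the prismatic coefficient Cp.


Formula: Cp = Cb / Cm
Substituting: Cp = 0.799 / 0.961
Result: Cp ≈ 0.83143 (5 s.f.)

0.83143


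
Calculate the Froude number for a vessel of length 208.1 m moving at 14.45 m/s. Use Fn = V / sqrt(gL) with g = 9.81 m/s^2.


Formula: Fn = V / sqrt(g * L)
Step 1 — g * L = 9.81 * 208.1 = 2041.461
Step 2 — sqrt(g * L) = sqrt(2041.461) = 45.18253
Step 3 — Fn = 14.45 / 45.18253 ≈ 0.31981 (5 s.f.)

0.31981


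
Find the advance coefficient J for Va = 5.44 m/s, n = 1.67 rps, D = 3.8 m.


Formula: J = Va / (n * D)
Step 1 — n * D = 1.67 * 3.8 = 6.346
Step 2 — J = 5.44 / 6.346 ≈ 0.85723 (5 s.f.)

0.85723


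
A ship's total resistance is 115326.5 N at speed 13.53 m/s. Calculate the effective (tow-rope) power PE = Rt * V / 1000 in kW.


Formula: PE = Rt * V / 1000 (kW)
Step 1 — PE (W) = 115326.5 * 13.53 = 1560367.545 W
Step 2 — PE (kW) = 1560367.545 / 1000 ≈ 1560.4 kW (5 s.f.)

1560.4 kW


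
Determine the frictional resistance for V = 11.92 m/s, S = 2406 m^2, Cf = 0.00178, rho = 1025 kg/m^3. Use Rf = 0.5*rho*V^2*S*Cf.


Formula: Rf = 0.5 * rho * V^2 * S * Cf
Step 1 — V^2 = 11.92^2 = 142.0864
Step 2 — 0.5 * rho * V^2 = 0.5 * 1025 * 142.0864 = 72819.28
Step 3 — Rf = 72819.28 * 2406 * 0.00178 ≈ 311860 N (5 s.f.)

311860 N


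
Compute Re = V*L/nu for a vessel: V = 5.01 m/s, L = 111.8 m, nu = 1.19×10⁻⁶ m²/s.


Formula: Re = V * L / nu
Step 1 — V * L = 5.01 * 111.8 = 560.118 m^2/s
Step 2 — Re = 560.118 / 1.19e-6 = 4.71e+08

4.71e+08


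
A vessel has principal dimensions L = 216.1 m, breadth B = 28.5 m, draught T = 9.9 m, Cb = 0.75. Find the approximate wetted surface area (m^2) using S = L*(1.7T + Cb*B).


Formula: S = 1.7*L*T + V/T with V = Cb*L*B*T, i.e. S = L * (1.7*T + Cb*B)
Step 1 — 1.7*T = 1.7 * 9.9 = 16.83 m
Step 2 — Cb*B = 0.75 * 28.5 = 21.375 m
Step 3 — 1.7*T + Cb*B = 16.83 + 21.375 = 38.205 m
Step 4 — S = 216.1 * 38.205 ≈ 8256.1 m^2 (5 s.f.)

8256.1 m^2


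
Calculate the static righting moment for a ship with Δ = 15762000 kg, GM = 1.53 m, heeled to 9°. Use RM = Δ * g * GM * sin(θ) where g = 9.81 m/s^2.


Formula: GZ = GM * sin(theta); RM = disp * g * GZ
Step 1 — GZ = 1.53 * sin(9°) = 1.53 * 0.156434 = 0.239344 m
Step 2 — RM = 15762000 * 9.81 * 0.239344 ≈ 37009000 N·m (5 s.f.)

37009000 N·m


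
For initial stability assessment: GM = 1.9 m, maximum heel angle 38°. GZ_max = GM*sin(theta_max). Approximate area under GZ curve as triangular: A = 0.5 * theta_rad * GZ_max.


Formula: GZ_max = GM * sin(theta); Area = 0.5 * theta_rad * GZ_max
Step 1 — GZ_max = 1.9 * sin(38°) = 1.9 * 0.615661 = 1.169756 m
Step 2 — theta_rad = 38 * pi/180 = 0.663225 rad
Step 3 — Area = 0.5 * 0.663225 * 1.169756 ≈ 0.38791 m·rad (5 s.f.)

0.38791 m·rad


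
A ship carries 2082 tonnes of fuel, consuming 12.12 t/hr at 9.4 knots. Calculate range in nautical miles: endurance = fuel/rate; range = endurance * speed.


Formula: endurance = fuel / rate; range = endurance * speed
Step 1 — endurance = 2082 / 12.12 = 171.7822 hours
Step 2 — range = 171.7822 * 9.4 ≈ 1614.8 nautical miles (5 s.f.)

1614.8 NM


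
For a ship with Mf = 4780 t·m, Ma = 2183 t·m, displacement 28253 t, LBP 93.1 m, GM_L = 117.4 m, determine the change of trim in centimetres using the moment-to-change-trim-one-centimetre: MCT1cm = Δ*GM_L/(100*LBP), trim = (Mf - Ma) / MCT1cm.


Formula: net trimming moment = Mf - Ma; MCT1cm = Δ*GM_L/(100*LBP); trim = net moment / MCT1cm
Step 1 — net trimming moment = 4780 - 2183 = 2597 t·m
Step 2 — MCT1cm = 28253 * 117.4 / (100 * 93.1) = 356.2731 t·m/cm
Step 3 — trim = 2597 / 356.2731 ≈ 7.2894 cm (5 s.f.)

7.2894 cm


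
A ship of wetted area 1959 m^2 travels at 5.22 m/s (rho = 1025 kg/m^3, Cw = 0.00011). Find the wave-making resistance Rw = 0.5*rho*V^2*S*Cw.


Formula: Rw = 0.5 * rho * V^2 * S * Cw
Step 1 — V^2 = 5.22^2 = 27.2484
Step 2 — 0.5 * rho * V^2 = 0.5 * 1025 * 27.2484 = 13964.805
Step 3 — Rw = 13964.805 * 1959 * 0.00011 ≈ 3009.3 N (5 s.f.)

3009.3 N


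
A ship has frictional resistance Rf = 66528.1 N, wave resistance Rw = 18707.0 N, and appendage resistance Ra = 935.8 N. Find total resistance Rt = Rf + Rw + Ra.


Formula: Rt = Rf + Rw + Ra
Substituting: Rt = 66528.1 + 18707.0 + 935.8
Result: Rt = 86170.9 N

86170.9 N


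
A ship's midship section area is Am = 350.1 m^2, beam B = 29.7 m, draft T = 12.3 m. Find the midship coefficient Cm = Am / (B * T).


Formula: Cm = Am / (B * T)
Step 1 — B * T = 29.7 * 12.3 = 365.31 m^2
Step 2 — Cm = 350.1 / 365.31 ≈ 0.95836 (5 s.f.)

0.95836
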